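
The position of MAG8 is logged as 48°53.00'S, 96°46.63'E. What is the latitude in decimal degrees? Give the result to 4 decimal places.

48° + 53.00′/60 = 48 + 0.88333 = 48.8833°

48.8833°S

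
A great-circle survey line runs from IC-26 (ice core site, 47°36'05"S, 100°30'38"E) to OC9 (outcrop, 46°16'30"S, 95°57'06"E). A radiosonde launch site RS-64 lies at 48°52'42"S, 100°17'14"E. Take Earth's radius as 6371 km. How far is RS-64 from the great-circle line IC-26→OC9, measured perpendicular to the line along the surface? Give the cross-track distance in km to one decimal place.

138.2 km

IC-26: φ = -47.60139°, λ = +100.51056°
OC9: φ = -46.27500°, λ = +95.95167°
RS-64: φ = -48.87833°, λ = +100.28722°
δ₁₃ = central angle IC-26→RS-64 = 0.022438 rad  (haversine)
θ₁₃ = bearing IC-26→RS-64 = 186.561°,  θ₁₂ = bearing IC-26→OC9 = 291.402°
dₓₜ = R·arcsin(sin δ₁₃ · sin(θ₁₃ − θ₁₂)) = 6371·arcsin(0.02244·sin(-104.841°)) = -138.180 km
|dₓₜ| = 138.180 km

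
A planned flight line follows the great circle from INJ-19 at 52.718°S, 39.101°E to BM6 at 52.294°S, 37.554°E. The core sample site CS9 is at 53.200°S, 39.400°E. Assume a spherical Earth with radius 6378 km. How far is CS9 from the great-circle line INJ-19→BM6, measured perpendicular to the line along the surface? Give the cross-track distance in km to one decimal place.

δ₁₃ = central angle INJ-19→CS9 = 0.008981 rad  (haversine)
θ₁₃ = bearing INJ-19→CS9 = 159.630°,  θ₁₂ = bearing INJ-19→BM6 = 293.626°
dₓₜ = R·arcsin(sin δ₁₃ · sin(θ₁₃ − θ₁₂)) = 6378·arcsin(0.00898·sin(-133.997°)) = -41.205 km
|dₓₜ| = 41.205 km

41.2 km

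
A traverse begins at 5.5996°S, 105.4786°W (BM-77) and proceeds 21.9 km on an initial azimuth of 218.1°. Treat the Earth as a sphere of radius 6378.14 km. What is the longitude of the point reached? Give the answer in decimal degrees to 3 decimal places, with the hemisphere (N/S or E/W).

105.601°W

δ = d/R = 21.9/6378.14 = 0.003434 rad
φ₂ = arcsin(sin φ₁ cos δ + cos φ₁ sin δ cos θ)
   = arcsin(-0.09758·0.99999 + 0.99523·0.00343·-0.78694) = -5.75440°
λ₂ = λ₁ + atan2(sin θ sin δ cos φ₁, cos δ − sin φ₁ sin φ₂) = -105.60060°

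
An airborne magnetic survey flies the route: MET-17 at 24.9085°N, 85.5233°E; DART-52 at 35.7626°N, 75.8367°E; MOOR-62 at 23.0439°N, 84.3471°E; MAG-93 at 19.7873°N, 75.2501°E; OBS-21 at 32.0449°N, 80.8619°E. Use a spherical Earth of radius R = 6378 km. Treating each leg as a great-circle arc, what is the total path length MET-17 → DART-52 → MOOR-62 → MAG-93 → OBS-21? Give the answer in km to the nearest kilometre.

MET-17→DART-52: c = 0.238823 rad, d = 1523.21 km
DART-52→MOOR-62: c = 0.256669 rad, d = 1637.04 km
MOOR-62→MAG-93: c = 0.158315 rad, d = 1009.74 km
MAG-93→OBS-21: c = 0.231251 rad, d = 1474.92 km
Total = 1523.21 + 1637.04 + 1009.74 + 1474.92 = 5644.91 km

5645 km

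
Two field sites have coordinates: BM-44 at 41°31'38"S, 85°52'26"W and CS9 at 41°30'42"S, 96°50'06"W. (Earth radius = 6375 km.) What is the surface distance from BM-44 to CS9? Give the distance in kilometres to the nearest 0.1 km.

BM-44: φ = -41.52722°, λ = -85.87389°
CS9: φ = -41.51167°, λ = -96.83500°
Δφ = 0.0156°,  Δλ = -10.9611°
a = sin²(Δφ/2) + cos φ₁ cos φ₂ sin²(Δλ/2) = 0.005114
c = 2·arcsin(√a) = 0.143142 rad = 8.2014°
d = R·c = 6375 × 0.143142 = 912.5 km

912.5 km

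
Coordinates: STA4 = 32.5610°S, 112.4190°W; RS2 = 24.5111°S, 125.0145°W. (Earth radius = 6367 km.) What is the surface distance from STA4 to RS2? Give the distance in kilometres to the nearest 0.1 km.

1518.6 km

Δφ = 8.0499°,  Δλ = -12.5955°
a = sin²(Δφ/2) + cos φ₁ cos φ₂ sin²(Δλ/2) = 0.014154
c = 2·arcsin(√a) = 0.238510 rad = 13.6656°
d = R·c = 6367 × 0.238510 = 1518.6 km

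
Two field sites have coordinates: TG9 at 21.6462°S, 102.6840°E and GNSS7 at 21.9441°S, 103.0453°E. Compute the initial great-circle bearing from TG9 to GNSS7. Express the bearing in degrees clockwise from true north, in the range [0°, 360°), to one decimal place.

131.7°

Δλ = 0.3613°
y = sin Δλ · cos φ₂ = 0.005849
x = cos φ₁ sin φ₂ − sin φ₁ cos φ₂ cos Δλ = -0.005206
θ = atan2(y, x) = 131.6720° → 131.6720° (mod 360°)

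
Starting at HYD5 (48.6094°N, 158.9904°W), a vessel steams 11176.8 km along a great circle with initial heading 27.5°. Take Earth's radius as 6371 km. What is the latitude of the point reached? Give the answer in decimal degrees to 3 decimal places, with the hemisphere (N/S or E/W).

26.086°N

δ = d/R = 11176.8/6371 = 1.754324 rad
φ₂ = arcsin(sin φ₁ cos δ + cos φ₁ sin δ cos θ)
   = arcsin(0.75022·-0.18250 + 0.66119·0.98321·0.88701) = 26.08586°
λ₂ = λ₁ + atan2(sin θ sin δ cos φ₁, cos δ − sin φ₁ sin φ₂) = -9.35393°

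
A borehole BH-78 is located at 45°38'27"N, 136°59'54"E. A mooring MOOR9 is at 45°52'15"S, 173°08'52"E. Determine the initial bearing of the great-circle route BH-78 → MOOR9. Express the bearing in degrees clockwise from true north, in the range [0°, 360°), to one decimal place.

155.6°

BH-78: φ = +45.64083°, λ = +136.99833°
MOOR9: φ = -45.87083°, λ = +173.14778°
Δλ = 36.1494°
y = sin Δλ · cos φ₂ = 0.410730
x = cos φ₁ sin φ₂ − sin φ₁ cos φ₂ cos Δλ = -0.903812
θ = atan2(y, x) = 155.5610° → 155.5610° (mod 360°)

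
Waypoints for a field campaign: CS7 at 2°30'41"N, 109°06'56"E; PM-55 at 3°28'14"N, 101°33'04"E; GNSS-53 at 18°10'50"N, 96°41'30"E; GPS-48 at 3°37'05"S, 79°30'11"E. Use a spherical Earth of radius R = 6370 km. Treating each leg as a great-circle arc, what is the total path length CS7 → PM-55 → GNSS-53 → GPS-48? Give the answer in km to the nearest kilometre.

CS7: φ = +2.51139°, λ = +109.11556°
PM-55: φ = +3.47056°, λ = +101.55111°
GNSS-53: φ = +18.18056°, λ = +96.69167°
GPS-48: φ = -3.61806°, λ = +79.50306°
CS7→PM-55: c = 0.132901 rad, d = 846.58 km
PM-55→GNSS-53: c = 0.269836 rad, d = 1718.85 km
GNSS-53→GPS-48: c = 0.481835 rad, d = 3069.29 km
Total = 846.58 + 1718.85 + 3069.29 = 5634.72 km

5635 km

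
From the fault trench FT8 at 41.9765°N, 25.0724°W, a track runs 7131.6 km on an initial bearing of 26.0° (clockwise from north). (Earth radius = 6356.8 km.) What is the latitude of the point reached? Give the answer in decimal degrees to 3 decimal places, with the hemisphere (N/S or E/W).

63.156°N

δ = d/R = 7131.6/6356.8 = 1.121885 rad
φ₂ = arcsin(sin φ₁ cos δ + cos φ₁ sin δ cos θ)
   = arcsin(0.66883·0.43398 + 0.74342·0.90092·0.89879) = 63.15580°
λ₂ = λ₁ + atan2(sin θ sin δ cos φ₁, cos δ − sin φ₁ sin φ₂) = 93.93050°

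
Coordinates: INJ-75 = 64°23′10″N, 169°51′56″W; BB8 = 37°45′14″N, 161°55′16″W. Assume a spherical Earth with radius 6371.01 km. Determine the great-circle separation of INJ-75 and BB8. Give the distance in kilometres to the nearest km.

3008 km

INJ-75: φ = +64.38611°, λ = -169.86556°
BB8: φ = +37.75389°, λ = -161.92111°
Δφ = -26.6322°,  Δλ = 7.9444°
a = sin²(Δφ/2) + cos φ₁ cos φ₂ sin²(Δλ/2) = 0.054689
c = 2·arcsin(√a) = 0.472085 rad = 27.0485°
d = R·c = 6371.01 × 0.472085 = 3007.7 km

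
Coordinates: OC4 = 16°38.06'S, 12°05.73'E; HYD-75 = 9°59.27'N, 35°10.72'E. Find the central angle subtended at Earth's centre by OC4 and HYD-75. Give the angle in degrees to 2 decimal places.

OC4: φ = -16.63433°, λ = +12.09550°
HYD-75: φ = +9.98783°, λ = +35.17867°
Δφ = 26.6222°,  Δλ = 23.0832°
a = sin²(Δφ/2) + cos φ₁ cos φ₂ sin²(Δλ/2) = 0.090785
c = 2·arcsin(√a) = 0.612122 rad = 35.0720°

35.07°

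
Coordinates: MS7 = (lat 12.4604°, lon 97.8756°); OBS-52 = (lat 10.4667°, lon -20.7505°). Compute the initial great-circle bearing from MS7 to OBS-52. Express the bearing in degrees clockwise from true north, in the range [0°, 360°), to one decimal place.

287.9°

Δλ = -118.6261°
y = sin Δλ · cos φ₂ = -0.863159
x = cos φ₁ sin φ₂ − sin φ₁ cos φ₂ cos Δλ = 0.279036
θ = atan2(y, x) = -72.0854° → 287.9146° (mod 360°)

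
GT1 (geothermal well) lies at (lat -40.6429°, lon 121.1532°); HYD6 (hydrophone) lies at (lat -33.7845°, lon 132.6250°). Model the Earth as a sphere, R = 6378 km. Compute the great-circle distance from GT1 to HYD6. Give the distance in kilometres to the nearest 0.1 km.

1269.8 km

Δφ = 6.8584°,  Δλ = 11.4718°
a = sin²(Δφ/2) + cos φ₁ cos φ₂ sin²(Δλ/2) = 0.009877
c = 2·arcsin(√a) = 0.199097 rad = 11.4074°
d = R·c = 6378 × 0.199097 = 1269.8 km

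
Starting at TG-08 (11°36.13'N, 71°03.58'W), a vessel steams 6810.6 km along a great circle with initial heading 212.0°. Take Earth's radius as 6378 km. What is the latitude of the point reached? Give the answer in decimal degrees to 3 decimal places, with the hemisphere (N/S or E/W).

39.116°S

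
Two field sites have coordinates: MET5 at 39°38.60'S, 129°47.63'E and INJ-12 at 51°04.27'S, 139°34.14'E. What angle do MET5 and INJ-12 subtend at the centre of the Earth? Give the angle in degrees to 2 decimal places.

MET5: φ = -39.64333°, λ = +129.79383°
INJ-12: φ = -51.07117°, λ = +139.56900°
Δφ = -11.4278°,  Δλ = 9.7752°
a = sin²(Δφ/2) + cos φ₁ cos φ₂ sin²(Δλ/2) = 0.013425
c = 2·arcsin(√a) = 0.232253 rad = 13.3071°

13.31°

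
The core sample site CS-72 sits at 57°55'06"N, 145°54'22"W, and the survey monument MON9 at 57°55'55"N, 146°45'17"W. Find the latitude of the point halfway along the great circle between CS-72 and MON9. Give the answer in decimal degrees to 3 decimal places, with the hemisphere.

CS-72: φ = +57.91833°, λ = -145.90611°
MON9: φ = +57.93194°, λ = -146.75472°
Bx = cos φ₂ cos Δλ = 0.530868,  By = cos φ₂ sin Δλ = -0.007863
φₘ = atan2(sin φ₁ + sin φ₂, √((cos φ₁ + Bx)² + By²)) = 57.92585°
λₘ = λ₁ + atan2(By, cos φ₁ + Bx) = -146.33034°

57.926°N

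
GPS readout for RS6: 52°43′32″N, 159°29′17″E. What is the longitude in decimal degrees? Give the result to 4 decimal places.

159° + 29′/60 + 17″/3600 = 159 + 0.48333 + 0.00472 = 159.4881°

159.4881°E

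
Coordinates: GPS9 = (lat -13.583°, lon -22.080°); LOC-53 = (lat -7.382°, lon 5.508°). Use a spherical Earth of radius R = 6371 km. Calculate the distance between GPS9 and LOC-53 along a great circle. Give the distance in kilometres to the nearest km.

Δφ = 6.2010°,  Δλ = 27.5880°
a = sin²(Δφ/2) + cos φ₁ cos φ₂ sin²(Δλ/2) = 0.057727
c = 2·arcsin(√a) = 0.485277 rad = 27.8043°
d = R·c = 6371 × 0.485277 = 3091.7 km

3092 km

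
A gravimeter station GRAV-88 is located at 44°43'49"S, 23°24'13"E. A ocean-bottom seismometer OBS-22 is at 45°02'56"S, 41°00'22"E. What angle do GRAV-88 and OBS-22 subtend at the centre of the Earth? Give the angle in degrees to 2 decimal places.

12.45°

GRAV-88: φ = -44.73028°, λ = +23.40361°
OBS-22: φ = -45.04889°, λ = +41.00611°
Δφ = -0.3186°,  Δλ = 17.6025°
a = sin²(Δφ/2) + cos φ₁ cos φ₂ sin²(Δλ/2) = 0.011758
c = 2·arcsin(√a) = 0.217299 rad = 12.4503°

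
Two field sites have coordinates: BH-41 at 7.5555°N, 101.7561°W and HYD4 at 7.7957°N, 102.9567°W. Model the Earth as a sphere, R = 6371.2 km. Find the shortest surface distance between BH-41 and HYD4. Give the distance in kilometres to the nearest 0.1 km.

135.0 km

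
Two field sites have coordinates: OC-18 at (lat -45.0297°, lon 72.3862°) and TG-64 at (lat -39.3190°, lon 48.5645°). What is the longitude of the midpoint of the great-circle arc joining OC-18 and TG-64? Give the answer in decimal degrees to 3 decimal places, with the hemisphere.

59.929°E

Bx = cos φ₂ cos Δλ = 0.707722,  By = cos φ₂ sin Δλ = -0.312463
φₘ = atan2(sin φ₁ + sin φ₂, √((cos φ₁ + Bx)² + By²)) = -42.79417°
λₘ = λ₁ + atan2(By, cos φ₁ + Bx) = 59.92929°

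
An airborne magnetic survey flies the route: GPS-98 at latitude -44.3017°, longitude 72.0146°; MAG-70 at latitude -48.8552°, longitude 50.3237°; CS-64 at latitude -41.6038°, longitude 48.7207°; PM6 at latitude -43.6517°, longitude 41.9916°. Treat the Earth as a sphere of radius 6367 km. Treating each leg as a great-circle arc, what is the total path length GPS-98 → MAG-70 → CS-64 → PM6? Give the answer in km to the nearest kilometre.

3136 km

GPS-98→MAG-70: c = 0.271011 rad, d = 1725.53 km
MAG-70→CS-64: c = 0.128077 rad, d = 815.47 km
CS-64→PM6: c = 0.093477 rad, d = 595.17 km
Total = 1725.53 + 815.47 + 595.17 = 3136.16 km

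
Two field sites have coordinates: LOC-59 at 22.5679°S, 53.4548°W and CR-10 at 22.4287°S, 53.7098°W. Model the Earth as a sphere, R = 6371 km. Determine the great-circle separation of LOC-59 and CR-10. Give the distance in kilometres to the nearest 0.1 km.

Δφ = 0.1392°,  Δλ = -0.2550°
a = sin²(Δφ/2) + cos φ₁ cos φ₂ sin²(Δλ/2) = 0.000006
c = 2·arcsin(√a) = 0.004776 rad = 0.2736°
d = R·c = 6371 × 0.004776 = 30.4 km

30.4 km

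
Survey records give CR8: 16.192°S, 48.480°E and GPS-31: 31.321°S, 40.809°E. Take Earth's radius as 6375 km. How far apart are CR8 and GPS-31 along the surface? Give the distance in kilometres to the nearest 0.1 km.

1854.2 km

Δφ = -15.1290°,  Δλ = -7.6710°
a = sin²(Δφ/2) + cos φ₁ cos φ₂ sin²(Δλ/2) = 0.021001
c = 2·arcsin(√a) = 0.290855 rad = 16.6648°
d = R·c = 6375 × 0.290855 = 1854.2 km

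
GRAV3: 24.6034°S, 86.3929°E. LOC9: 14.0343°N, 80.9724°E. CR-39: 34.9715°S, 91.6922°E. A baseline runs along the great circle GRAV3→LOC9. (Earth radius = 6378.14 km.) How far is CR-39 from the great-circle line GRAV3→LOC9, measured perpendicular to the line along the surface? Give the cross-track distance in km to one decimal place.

309.2 km

δ₁₃ = central angle GRAV3→CR-39 = 0.197871 rad  (haversine)
θ₁₃ = bearing GRAV3→CR-39 = 157.357°,  θ₁₂ = bearing GRAV3→LOC9 = 351.626°
dₓₜ = R·arcsin(sin δ₁₃ · sin(θ₁₃ − θ₁₂)) = 6378.14·arcsin(0.19658·sin(-194.269°)) = 309.163 km
|dₓₜ| = 309.163 km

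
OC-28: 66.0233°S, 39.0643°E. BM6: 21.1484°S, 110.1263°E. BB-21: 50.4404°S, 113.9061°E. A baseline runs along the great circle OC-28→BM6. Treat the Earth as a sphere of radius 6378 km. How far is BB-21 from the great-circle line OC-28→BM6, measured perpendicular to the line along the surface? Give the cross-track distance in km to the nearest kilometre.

δ₁₃ = central angle OC-28→BB-21 = 0.688641 rad  (haversine)
θ₁₃ = bearing OC-28→BB-21 = 104.688°,  θ₁₂ = bearing OC-28→BM6 = 81.620°
dₓₜ = R·arcsin(sin δ₁₃ · sin(θ₁₃ − θ₁₂)) = 6378·arcsin(0.63549·sin(23.068°)) = 1605.001 km
|dₓₜ| = 1605.001 km

1605 km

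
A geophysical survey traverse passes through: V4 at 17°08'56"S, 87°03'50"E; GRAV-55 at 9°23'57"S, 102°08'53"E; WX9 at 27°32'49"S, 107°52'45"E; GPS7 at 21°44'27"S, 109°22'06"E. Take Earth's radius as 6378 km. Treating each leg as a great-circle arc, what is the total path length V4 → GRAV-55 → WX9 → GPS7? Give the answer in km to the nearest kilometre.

4618 km

V4: φ = -17.14889°, λ = +87.06389°
GRAV-55: φ = -9.39917°, λ = +102.14806°
WX9: φ = -27.54694°, λ = +107.87917°
GPS7: φ = -21.74083°, λ = +109.36833°
V4→GRAV-55: c = 0.289506 rad, d = 1846.47 km
GRAV-55→WX9: c = 0.330488 rad, d = 2107.85 km
WX9→GPS7: c = 0.104049 rad, d = 663.63 km
Total = 1846.47 + 2107.85 + 663.63 = 4617.95 km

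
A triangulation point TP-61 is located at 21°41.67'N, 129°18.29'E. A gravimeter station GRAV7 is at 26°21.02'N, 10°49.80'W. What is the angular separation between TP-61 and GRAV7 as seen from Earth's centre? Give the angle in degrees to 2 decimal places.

118.36°

TP-61: φ = +21.69450°, λ = +129.30483°
GRAV7: φ = +26.35033°, λ = -10.83000°
Δφ = 4.6558°,  Δλ = -140.1348°
a = sin²(Δφ/2) + cos φ₁ cos φ₂ sin²(Δλ/2) = 0.737505
c = 2·arcsin(√a) = 2.065771 rad = 118.3600°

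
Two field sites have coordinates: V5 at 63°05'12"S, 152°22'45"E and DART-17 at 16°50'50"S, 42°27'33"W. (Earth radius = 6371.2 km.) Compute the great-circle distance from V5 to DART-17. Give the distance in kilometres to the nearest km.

11034 km

V5: φ = -63.08667°, λ = +152.37917°
DART-17: φ = -16.84722°, λ = -42.45917°
Δφ = 46.2394°,  Δλ = 165.1617°
a = sin²(Δφ/2) + cos φ₁ cos φ₂ sin²(Δλ/2) = 0.580169
c = 2·arcsin(√a) = 1.731829 rad = 99.2265°
d = R·c = 6371.2 × 1.731829 = 11033.8 km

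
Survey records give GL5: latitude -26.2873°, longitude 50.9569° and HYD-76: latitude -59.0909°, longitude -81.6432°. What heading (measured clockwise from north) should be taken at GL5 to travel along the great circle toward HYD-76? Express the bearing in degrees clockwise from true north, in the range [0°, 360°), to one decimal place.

Δλ = -132.6001°
y = sin Δλ · cos φ₂ = -0.378116
x = cos φ₁ sin φ₂ − sin φ₁ cos φ₂ cos Δλ = -0.923240
θ = atan2(y, x) = -157.7283° → 202.2717° (mod 360°)

202.3°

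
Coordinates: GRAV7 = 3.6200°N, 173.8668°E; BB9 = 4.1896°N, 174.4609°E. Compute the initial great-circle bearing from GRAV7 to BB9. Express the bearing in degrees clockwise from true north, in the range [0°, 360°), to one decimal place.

Δλ = 0.5941°
y = sin Δλ · cos φ₂ = 0.010341
x = cos φ₁ sin φ₂ − sin φ₁ cos φ₂ cos Δλ = 0.009945
θ = atan2(y, x) = 46.1197° → 46.1197° (mod 360°)

46.1°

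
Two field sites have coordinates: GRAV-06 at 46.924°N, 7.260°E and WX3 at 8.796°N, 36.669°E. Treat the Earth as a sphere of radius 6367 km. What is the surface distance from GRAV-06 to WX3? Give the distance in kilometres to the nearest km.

Δφ = -38.1280°,  Δλ = 29.4090°
a = sin²(Δφ/2) + cos φ₁ cos φ₂ sin²(Δλ/2) = 0.150171
c = 2·arcsin(√a) = 0.795876 rad = 45.6004°
d = R·c = 6367 × 0.795876 = 5067.3 km

5067 km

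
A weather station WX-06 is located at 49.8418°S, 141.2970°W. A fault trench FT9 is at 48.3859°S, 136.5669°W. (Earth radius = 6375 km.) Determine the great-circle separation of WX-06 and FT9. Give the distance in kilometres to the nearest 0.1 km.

Δφ = 1.4559°,  Δλ = 4.7301°
a = sin²(Δφ/2) + cos φ₁ cos φ₂ sin²(Δλ/2) = 0.000891
c = 2·arcsin(√a) = 0.059699 rad = 3.4205°
d = R·c = 6375 × 0.059699 = 380.6 km

380.6 km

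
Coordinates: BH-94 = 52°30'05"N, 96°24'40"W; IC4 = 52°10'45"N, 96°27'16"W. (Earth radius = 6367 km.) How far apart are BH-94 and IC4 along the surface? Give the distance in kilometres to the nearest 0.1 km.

BH-94: φ = +52.50139°, λ = -96.41111°
IC4: φ = +52.17917°, λ = -96.45444°
Δφ = -0.3222°,  Δλ = -0.0433°
a = sin²(Δφ/2) + cos φ₁ cos φ₂ sin²(Δλ/2) = 0.000008
c = 2·arcsin(√a) = 0.005643 rad = 0.3233°
d = R·c = 6367 × 0.005643 = 35.9 km

35.9 km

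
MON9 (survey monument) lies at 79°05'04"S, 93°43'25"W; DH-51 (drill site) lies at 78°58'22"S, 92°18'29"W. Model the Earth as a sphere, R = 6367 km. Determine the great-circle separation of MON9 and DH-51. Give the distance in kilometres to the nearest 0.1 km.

32.4 km

MON9: φ = -79.08444°, λ = -93.72361°
DH-51: φ = -78.97278°, λ = -92.30806°
Δφ = 0.1117°,  Δλ = 1.4156°
a = sin²(Δφ/2) + cos φ₁ cos φ₂ sin²(Δλ/2) = 0.000006
c = 2·arcsin(√a) = 0.005090 rad = 0.2916°
d = R·c = 6367 × 0.005090 = 32.4 km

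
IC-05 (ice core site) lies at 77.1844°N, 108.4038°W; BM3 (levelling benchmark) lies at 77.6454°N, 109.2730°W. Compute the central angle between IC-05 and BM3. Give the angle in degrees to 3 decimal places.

Δφ = 0.4610°,  Δλ = -0.8692°
a = sin²(Δφ/2) + cos φ₁ cos φ₂ sin²(Δλ/2) = 0.000019
c = 2·arcsin(√a) = 0.008698 rad = 0.4984°

0.498°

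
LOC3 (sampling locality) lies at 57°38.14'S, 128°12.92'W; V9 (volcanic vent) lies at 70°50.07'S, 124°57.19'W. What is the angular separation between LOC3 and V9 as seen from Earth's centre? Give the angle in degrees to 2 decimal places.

LOC3: φ = -57.63567°, λ = -128.21533°
V9: φ = -70.83450°, λ = -124.95317°
Δφ = -13.1988°,  Δλ = 3.2622°
a = sin²(Δφ/2) + cos φ₁ cos φ₂ sin²(Δλ/2) = 0.013351
c = 2·arcsin(√a) = 0.231607 rad = 13.2701°

13.27°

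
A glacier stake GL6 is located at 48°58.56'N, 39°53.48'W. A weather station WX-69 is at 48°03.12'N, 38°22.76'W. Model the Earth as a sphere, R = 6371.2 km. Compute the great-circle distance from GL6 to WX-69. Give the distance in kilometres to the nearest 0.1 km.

GL6: φ = +48.97600°, λ = -39.89133°
WX-69: φ = +48.05200°, λ = -38.37933°
Δφ = -0.9240°,  Δλ = 1.5120°
a = sin²(Δφ/2) + cos φ₁ cos φ₂ sin²(Δλ/2) = 0.000141
c = 2·arcsin(√a) = 0.023783 rad = 1.3627°
d = R·c = 6371.2 × 0.023783 = 151.5 km

151.5 km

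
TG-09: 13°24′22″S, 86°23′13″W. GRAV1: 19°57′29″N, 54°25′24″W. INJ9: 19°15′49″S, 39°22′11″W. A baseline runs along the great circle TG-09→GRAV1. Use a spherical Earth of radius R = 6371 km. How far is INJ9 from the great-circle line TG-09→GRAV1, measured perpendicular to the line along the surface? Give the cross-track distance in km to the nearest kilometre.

4233 km

TG-09: φ = -13.40611°, λ = -86.38694°
GRAV1: φ = +19.95806°, λ = -54.42333°
INJ9: φ = -19.26361°, λ = -39.36972°
δ₁₃ = central angle TG-09→INJ9 = 0.791808 rad  (haversine)
θ₁₃ = bearing TG-09→INJ9 = 103.962°,  θ₁₂ = bearing TG-09→GRAV1 = 43.908°
dₓₜ = R·arcsin(sin δ₁₃ · sin(θ₁₃ − θ₁₂)) = 6371·arcsin(0.71162·sin(60.054°)) = 4233.157 km
|dₓₜ| = 4233.157 km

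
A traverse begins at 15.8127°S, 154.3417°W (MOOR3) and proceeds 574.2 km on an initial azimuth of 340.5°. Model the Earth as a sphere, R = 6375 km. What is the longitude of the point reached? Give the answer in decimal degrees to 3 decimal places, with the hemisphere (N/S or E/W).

δ = d/R = 574.2/6375 = 0.090071 rad
φ₂ = arcsin(sin φ₁ cos δ + cos φ₁ sin δ cos θ)
   = arcsin(-0.27249·0.99595 + 0.96216·0.08995·0.94264) = -10.94158°
λ₂ = λ₁ + atan2(sin θ sin δ cos φ₁, cos δ − sin φ₁ sin φ₂) = -156.09416°

156.094°W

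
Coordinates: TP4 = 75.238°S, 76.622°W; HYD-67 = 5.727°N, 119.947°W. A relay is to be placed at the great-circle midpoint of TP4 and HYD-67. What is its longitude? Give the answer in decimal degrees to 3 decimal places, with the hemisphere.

111.522°W

Bx = cos φ₂ cos Δλ = 0.723842,  By = cos φ₂ sin Δλ = -0.682711
φₘ = atan2(sin φ₁ + sin φ₂, √((cos φ₁ + Bx)² + By²)) = -36.00809°
λₘ = λ₁ + atan2(By, cos φ₁ + Bx) = -111.52191°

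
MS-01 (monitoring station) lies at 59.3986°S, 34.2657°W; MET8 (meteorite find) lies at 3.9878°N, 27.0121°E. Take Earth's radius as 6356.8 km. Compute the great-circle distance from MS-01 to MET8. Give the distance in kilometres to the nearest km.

8808 km

Δφ = 63.3864°,  Δλ = 61.2778°
a = sin²(Δφ/2) + cos φ₁ cos φ₂ sin²(Δλ/2) = 0.407907
c = 2·arcsin(√a) = 1.385553 rad = 79.3863°
d = R·c = 6356.8 × 1.385553 = 8807.7 km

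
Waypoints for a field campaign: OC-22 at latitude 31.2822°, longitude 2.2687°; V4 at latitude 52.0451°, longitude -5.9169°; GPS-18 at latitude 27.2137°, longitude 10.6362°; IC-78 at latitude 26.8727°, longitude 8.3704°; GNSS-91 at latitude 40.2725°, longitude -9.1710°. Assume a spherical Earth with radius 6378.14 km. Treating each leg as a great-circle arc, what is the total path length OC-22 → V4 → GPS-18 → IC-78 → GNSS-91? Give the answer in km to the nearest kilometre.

OC-22→V4: c = 0.377198 rad, d = 2405.82 km
V4→GPS-18: c = 0.484561 rad, d = 3090.60 km
GPS-18→IC-78: c = 0.035721 rad, d = 227.83 km
IC-78→GNSS-91: c = 0.344842 rad, d = 2199.45 km
Total = 2405.82 + 3090.60 + 227.83 + 2199.45 = 7923.70 km

7924 km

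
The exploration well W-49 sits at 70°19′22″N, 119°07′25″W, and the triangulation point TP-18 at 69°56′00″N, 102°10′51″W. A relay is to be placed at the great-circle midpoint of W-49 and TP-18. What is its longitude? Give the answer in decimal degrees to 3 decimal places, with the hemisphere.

110.572°W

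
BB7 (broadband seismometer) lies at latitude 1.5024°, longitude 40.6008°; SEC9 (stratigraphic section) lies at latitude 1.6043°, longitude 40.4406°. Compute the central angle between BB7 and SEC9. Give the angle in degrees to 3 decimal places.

Δφ = 0.1019°,  Δλ = -0.1602°
a = sin²(Δφ/2) + cos φ₁ cos φ₂ sin²(Δλ/2) = 0.000003
c = 2·arcsin(√a) = 0.003313 rad = 0.1898°

0.190°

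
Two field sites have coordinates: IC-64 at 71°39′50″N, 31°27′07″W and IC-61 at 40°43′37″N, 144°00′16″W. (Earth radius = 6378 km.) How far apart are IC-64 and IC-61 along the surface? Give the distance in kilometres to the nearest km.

6472 km

IC-64: φ = +71.66389°, λ = -31.45194°
IC-61: φ = +40.72694°, λ = -144.00444°
Δφ = -30.9369°,  Δλ = -112.5525°
a = sin²(Δφ/2) + cos φ₁ cos φ₂ sin²(Δλ/2) = 0.236054
c = 2·arcsin(√a) = 1.014679 rad = 58.1368°
d = R·c = 6378 × 1.014679 = 6471.6 km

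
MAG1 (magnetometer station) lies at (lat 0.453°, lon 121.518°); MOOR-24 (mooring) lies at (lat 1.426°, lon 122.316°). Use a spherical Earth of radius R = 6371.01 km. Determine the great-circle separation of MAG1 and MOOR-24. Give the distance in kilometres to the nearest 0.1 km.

Δφ = 0.9730°,  Δλ = 0.7980°
a = sin²(Δφ/2) + cos φ₁ cos φ₂ sin²(Δλ/2) = 0.000121
c = 2·arcsin(√a) = 0.021962 rad = 1.2583°
d = R·c = 6371.01 × 0.021962 = 139.9 km

139.9 km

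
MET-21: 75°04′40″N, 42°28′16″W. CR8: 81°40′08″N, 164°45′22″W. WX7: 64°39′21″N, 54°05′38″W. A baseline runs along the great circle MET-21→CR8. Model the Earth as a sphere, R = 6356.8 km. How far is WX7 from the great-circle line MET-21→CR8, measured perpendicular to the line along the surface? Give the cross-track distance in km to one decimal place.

898.7 km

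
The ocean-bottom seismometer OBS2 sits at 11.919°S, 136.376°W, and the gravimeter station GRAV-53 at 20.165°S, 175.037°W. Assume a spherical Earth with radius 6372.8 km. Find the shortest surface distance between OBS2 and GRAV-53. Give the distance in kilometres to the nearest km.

Δφ = -8.2460°,  Δλ = -38.6610°
a = sin²(Δφ/2) + cos φ₁ cos φ₂ sin²(Δλ/2) = 0.105808
c = 2·arcsin(√a) = 0.662617 rad = 37.9652°
d = R·c = 6372.8 × 0.662617 = 4222.7 km

4223 km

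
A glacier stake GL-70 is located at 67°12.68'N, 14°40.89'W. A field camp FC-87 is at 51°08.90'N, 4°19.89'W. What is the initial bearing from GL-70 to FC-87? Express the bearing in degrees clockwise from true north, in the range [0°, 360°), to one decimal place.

GL-70: φ = +67.21133°, λ = -14.68150°
FC-87: φ = +51.14833°, λ = -4.33150°
Δλ = 10.3500°
y = sin Δλ · cos φ₂ = 0.112702
x = cos φ₁ sin φ₂ − sin φ₁ cos φ₂ cos Δλ = -0.267284
θ = atan2(y, x) = 157.1369° → 157.1369° (mod 360°)

157.1°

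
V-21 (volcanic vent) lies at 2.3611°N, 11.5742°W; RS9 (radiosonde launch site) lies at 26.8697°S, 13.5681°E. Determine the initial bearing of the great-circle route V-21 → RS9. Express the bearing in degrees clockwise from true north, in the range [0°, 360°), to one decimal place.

142.0°

Δλ = 25.1423°
y = sin Δλ · cos φ₂ = 0.378998
x = cos φ₁ sin φ₂ − sin φ₁ cos φ₂ cos Δλ = -0.484847
θ = atan2(y, x) = 141.9858° → 141.9858° (mod 360°)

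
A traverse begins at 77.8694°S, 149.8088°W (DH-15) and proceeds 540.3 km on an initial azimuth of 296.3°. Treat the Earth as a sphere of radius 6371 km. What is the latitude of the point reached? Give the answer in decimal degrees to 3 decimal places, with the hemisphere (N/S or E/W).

75.077°S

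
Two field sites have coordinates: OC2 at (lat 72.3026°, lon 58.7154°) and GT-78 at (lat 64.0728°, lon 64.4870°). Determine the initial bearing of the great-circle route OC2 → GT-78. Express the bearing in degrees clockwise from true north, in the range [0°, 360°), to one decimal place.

Δλ = 5.7716°
y = sin Δλ · cos φ₂ = 0.043969
x = cos φ₁ sin φ₂ − sin φ₁ cos φ₂ cos Δλ = -0.141032
θ = atan2(y, x) = 162.6843° → 162.6843° (mod 360°)

162.7°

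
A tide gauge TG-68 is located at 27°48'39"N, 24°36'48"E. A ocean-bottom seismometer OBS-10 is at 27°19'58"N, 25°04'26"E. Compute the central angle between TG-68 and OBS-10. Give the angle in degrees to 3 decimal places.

TG-68: φ = +27.81083°, λ = +24.61333°
OBS-10: φ = +27.33278°, λ = +25.07389°
Δφ = -0.4781°,  Δλ = 0.4606°
a = sin²(Δφ/2) + cos φ₁ cos φ₂ sin²(Δλ/2) = 0.000030
c = 2·arcsin(√a) = 0.010972 rad = 0.6287°

0.629°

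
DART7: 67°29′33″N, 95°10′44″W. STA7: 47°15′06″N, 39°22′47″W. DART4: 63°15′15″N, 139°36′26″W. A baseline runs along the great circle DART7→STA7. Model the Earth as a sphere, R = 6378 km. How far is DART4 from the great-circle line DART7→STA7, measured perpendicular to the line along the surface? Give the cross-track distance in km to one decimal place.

31.0 km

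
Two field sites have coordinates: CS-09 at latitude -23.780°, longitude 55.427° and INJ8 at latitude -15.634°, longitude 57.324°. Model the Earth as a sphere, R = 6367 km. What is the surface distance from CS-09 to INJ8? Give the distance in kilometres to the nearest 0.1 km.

Δφ = 8.1460°,  Δλ = 1.8970°
a = sin²(Δφ/2) + cos φ₁ cos φ₂ sin²(Δλ/2) = 0.005286
c = 2·arcsin(√a) = 0.145543 rad = 8.3390°
d = R·c = 6367 × 0.145543 = 926.7 km

926.7 km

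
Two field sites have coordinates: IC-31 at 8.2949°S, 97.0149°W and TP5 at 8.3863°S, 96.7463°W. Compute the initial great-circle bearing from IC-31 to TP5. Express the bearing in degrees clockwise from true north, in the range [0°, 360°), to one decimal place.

109.0°

Δλ = 0.2686°
y = sin Δλ · cos φ₂ = 0.004638
x = cos φ₁ sin φ₂ − sin φ₁ cos φ₂ cos Δλ = -0.001597
θ = atan2(y, x) = 108.9986° → 108.9986° (mod 360°)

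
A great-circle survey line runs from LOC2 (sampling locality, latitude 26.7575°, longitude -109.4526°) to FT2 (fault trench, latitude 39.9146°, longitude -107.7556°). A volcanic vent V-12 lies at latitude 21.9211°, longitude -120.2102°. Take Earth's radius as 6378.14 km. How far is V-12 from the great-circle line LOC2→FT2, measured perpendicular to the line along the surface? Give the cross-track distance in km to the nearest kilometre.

1055 km

δ₁₃ = central angle LOC2→V-12 = 0.190648 rad  (haversine)
θ₁₃ = bearing LOC2→V-12 = 246.034°,  θ₁₂ = bearing LOC2→FT2 = 5.695°
dₓₜ = R·arcsin(sin δ₁₃ · sin(θ₁₃ − θ₁₂)) = 6378.14·arcsin(0.18950·sin(240.340°)) = -1055.072 km
|dₓₜ| = 1055.072 km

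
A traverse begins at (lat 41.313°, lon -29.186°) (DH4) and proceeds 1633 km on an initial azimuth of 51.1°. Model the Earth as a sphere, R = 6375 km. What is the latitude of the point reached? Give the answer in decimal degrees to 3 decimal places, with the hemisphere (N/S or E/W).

49.300°N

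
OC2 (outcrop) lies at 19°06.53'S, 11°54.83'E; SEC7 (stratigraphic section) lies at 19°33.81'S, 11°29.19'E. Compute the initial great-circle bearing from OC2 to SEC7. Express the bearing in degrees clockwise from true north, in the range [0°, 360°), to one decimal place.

221.5°

OC2: φ = -19.10883°, λ = +11.91383°
SEC7: φ = -19.56350°, λ = +11.48650°
Δλ = -0.4273°
y = sin Δλ · cos φ₂ = -0.007028
x = cos φ₁ sin φ₂ − sin φ₁ cos φ₂ cos Δλ = -0.007944
θ = atan2(y, x) = -138.5018° → 221.4982° (mod 360°)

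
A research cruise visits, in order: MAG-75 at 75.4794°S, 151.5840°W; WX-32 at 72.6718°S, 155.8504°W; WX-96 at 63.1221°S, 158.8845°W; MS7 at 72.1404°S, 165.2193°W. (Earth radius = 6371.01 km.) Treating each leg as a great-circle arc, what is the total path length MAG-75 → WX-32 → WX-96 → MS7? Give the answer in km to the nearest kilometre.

2444 km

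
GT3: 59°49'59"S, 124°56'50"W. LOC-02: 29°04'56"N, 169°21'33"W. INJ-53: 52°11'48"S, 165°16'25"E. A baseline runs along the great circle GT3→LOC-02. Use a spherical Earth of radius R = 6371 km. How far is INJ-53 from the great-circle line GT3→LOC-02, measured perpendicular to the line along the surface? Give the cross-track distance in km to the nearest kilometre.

3982 km

GT3: φ = -59.83306°, λ = -124.94722°
LOC-02: φ = +29.08222°, λ = -169.35917°
INJ-53: φ = -52.19667°, λ = +165.27361°
δ₁₃ = central angle GT3→INJ-53 = 0.660682 rad  (haversine)
θ₁₃ = bearing GT3→INJ-53 = 249.602°,  θ₁₂ = bearing GT3→LOC-02 = 322.042°
dₓₜ = R·arcsin(sin δ₁₃ · sin(θ₁₃ − θ₁₂)) = 6371·arcsin(0.61366·sin(-72.440°)) = -3981.589 km
|dₓₜ| = 3981.589 km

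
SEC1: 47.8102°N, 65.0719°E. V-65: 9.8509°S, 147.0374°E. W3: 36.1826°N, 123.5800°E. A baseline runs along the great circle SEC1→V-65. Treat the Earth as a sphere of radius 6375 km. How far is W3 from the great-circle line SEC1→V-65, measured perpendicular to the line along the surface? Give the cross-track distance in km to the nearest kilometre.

1489 km

δ₁₃ = central angle SEC1→W3 = 0.766164 rad  (haversine)
θ₁₃ = bearing SEC1→W3 = 83.035°,  θ₁₂ = bearing SEC1→V-65 = 102.536°
dₓₜ = R·arcsin(sin δ₁₃ · sin(θ₁₃ − θ₁₂)) = 6375·arcsin(0.69338·sin(-19.501°)) = -1489.124 km
|dₓₜ| = 1489.124 km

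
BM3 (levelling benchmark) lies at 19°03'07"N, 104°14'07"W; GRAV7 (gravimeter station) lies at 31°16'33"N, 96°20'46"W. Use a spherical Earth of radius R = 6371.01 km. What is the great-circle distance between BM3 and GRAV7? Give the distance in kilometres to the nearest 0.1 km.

1572.8 km

BM3: φ = +19.05194°, λ = -104.23528°
GRAV7: φ = +31.27583°, λ = -96.34611°
Δφ = 12.2239°,  Δλ = 7.8892°
a = sin²(Δφ/2) + cos φ₁ cos φ₂ sin²(Δλ/2) = 0.015159
c = 2·arcsin(√a) = 0.246872 rad = 14.1447°
d = R·c = 6371.01 × 0.246872 = 1572.8 km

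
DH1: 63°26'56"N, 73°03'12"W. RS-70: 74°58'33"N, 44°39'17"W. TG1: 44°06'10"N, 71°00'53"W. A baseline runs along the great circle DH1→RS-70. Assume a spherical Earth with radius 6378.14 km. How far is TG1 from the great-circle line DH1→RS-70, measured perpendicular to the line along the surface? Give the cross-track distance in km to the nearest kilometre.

DH1: φ = +63.44889°, λ = -73.05333°
RS-70: φ = +74.97583°, λ = -44.65472°
TG1: φ = +44.10278°, λ = -71.01472°
δ₁₃ = central angle DH1→TG1 = 0.338266 rad  (haversine)
θ₁₃ = bearing DH1→TG1 = 175.585°,  θ₁₂ = bearing DH1→RS-70 = 28.430°
dₓₜ = R·arcsin(sin δ₁₃ · sin(θ₁₃ − θ₁₂)) = 6378.14·arcsin(0.33185·sin(147.155°)) = 1154.255 km
|dₓₜ| = 1154.255 km

1154 km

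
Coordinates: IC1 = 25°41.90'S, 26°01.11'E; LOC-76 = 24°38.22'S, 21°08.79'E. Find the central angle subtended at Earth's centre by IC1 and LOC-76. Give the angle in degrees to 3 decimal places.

IC1: φ = -25.69833°, λ = +26.01850°
LOC-76: φ = -24.63700°, λ = +21.14650°
Δφ = 1.0613°,  Δλ = -4.8720°
a = sin²(Δφ/2) + cos φ₁ cos φ₂ sin²(Δλ/2) = 0.001565
c = 2·arcsin(√a) = 0.079152 rad = 4.5351°

4.535°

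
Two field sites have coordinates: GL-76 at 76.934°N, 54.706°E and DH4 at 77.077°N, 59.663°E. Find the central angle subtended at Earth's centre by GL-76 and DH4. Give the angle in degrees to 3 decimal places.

1.123°

Δφ = 0.1430°,  Δλ = 4.9570°
a = sin²(Δφ/2) + cos φ₁ cos φ₂ sin²(Δλ/2) = 0.000096
c = 2·arcsin(√a) = 0.019607 rad = 1.1234°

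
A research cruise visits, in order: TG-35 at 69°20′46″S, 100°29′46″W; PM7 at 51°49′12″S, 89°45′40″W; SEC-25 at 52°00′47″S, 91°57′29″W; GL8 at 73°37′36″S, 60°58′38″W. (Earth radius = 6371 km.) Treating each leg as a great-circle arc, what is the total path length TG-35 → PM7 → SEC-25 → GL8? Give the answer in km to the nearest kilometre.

TG-35: φ = -69.34611°, λ = -100.49611°
PM7: φ = -51.82000°, λ = -89.76111°
SEC-25: φ = -52.01306°, λ = -91.95806°
GL8: φ = -73.62667°, λ = -60.97722°
TG-35→PM7: c = 0.318315 rad, d = 2027.98 km
PM7→SEC-25: c = 0.023889 rad, d = 152.20 km
SEC-25→GL8: c = 0.439564 rad, d = 2800.46 km
Total = 2027.98 + 152.20 + 2800.46 = 4980.64 km

4981 km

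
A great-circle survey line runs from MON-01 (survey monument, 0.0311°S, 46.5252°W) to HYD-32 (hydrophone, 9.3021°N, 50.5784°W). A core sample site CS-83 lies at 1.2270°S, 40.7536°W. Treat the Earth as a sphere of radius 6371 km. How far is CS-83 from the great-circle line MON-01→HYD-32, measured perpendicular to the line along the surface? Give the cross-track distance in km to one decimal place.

536.5 km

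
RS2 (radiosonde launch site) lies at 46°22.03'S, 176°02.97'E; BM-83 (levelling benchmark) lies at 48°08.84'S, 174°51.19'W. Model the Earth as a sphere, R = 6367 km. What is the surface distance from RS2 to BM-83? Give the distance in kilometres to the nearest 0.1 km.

713.6 km

RS2: φ = -46.36717°, λ = +176.04950°
BM-83: φ = -48.14733°, λ = -174.85317°
Δφ = -1.7802°,  Δλ = 9.0973°
a = sin²(Δφ/2) + cos φ₁ cos φ₂ sin²(Δλ/2) = 0.003137
c = 2·arcsin(√a) = 0.112076 rad = 6.4215°
d = R·c = 6367 × 0.112076 = 713.6 km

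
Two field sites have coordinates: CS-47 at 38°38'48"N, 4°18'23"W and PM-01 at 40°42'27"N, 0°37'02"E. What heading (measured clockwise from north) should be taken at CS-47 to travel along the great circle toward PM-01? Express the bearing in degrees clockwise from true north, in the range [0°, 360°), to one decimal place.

59.9°

CS-47: φ = +38.64667°, λ = -4.30639°
PM-01: φ = +40.70750°, λ = +0.61722°
Δλ = 4.9236°
y = sin Δλ · cos φ₂ = 0.065061
x = cos φ₁ sin φ₂ − sin φ₁ cos φ₂ cos Δλ = 0.037707
θ = atan2(y, x) = 59.9048° → 59.9048° (mod 360°)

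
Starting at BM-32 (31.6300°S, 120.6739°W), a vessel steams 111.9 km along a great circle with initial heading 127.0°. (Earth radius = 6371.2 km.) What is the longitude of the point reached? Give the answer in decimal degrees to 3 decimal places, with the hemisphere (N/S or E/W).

δ = d/R = 111.9/6371.2 = 0.017563 rad
φ₂ = arcsin(sin φ₁ cos δ + cos φ₁ sin δ cos θ)
   = arcsin(-0.52443·0.99985 + 0.85145·0.01756·-0.60182) = -32.23210°
λ₂ = λ₁ + atan2(sin θ sin δ cos φ₁, cos δ − sin φ₁ sin φ₂) = -119.72382°

119.724°W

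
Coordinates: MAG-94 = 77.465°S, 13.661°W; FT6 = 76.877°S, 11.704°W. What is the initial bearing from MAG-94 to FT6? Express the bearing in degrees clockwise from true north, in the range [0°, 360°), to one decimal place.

37.4°

Δλ = 1.9570°
y = sin Δλ · cos φ₂ = 0.007753
x = cos φ₁ sin φ₂ − sin φ₁ cos φ₂ cos Δλ = 0.010133
θ = atan2(y, x) = 37.4215° → 37.4215° (mod 360°)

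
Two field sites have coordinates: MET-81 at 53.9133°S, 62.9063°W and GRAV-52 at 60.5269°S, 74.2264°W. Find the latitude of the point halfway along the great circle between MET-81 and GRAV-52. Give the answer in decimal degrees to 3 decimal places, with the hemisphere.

Bx = cos φ₂ cos Δλ = 0.482443,  By = cos φ₂ sin Δλ = -0.096578
φₘ = atan2(sin φ₁ + sin φ₂, √((cos φ₁ + Bx)² + By²)) = -57.34641°
λₘ = λ₁ + atan2(By, cos φ₁ + Bx) = -68.05686°

57.346°S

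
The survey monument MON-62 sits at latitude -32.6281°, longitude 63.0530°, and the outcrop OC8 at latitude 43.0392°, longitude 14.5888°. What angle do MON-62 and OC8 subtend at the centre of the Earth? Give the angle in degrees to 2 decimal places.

87.70°

Δφ = 75.6673°,  Δλ = -48.4642°
a = sin²(Δφ/2) + cos φ₁ cos φ₂ sin²(Δλ/2) = 0.479916
c = 2·arcsin(√a) = 1.530618 rad = 87.6979°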